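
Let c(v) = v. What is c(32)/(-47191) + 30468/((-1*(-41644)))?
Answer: 359120695/491305501 ≈ 0.73095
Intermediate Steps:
c(32)/(-47191) + 30468/((-1*(-41644))) = 32/(-47191) + 30468/((-1*(-41644))) = 32*(-1/47191) + 30468/41644 = -32/47191 + 30468*(1/41644) = -32/47191 + 7617/10411 = 359120695/491305501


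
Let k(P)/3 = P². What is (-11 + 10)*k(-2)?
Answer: -12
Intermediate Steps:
k(P) = 3*P²
(-11 + 10)*k(-2) = (-11 + 10)*(3*(-2)²) = -3*4 = -1*12 = -12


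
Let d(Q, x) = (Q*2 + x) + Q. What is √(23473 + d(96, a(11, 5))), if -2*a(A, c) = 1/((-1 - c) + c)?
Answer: √95046/2 ≈ 154.15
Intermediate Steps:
a(A, c) = ½ (a(A, c) = -1/(2*((-1 - c) + c)) = -½/(-1) = -½*(-1) = ½)
d(Q, x) = x + 3*Q (d(Q, x) = (2*Q + x) + Q = (x + 2*Q) + Q = x + 3*Q)
√(23473 + d(96, a(11, 5))) = √(23473 + (½ + 3*96)) = √(23473 + (½ + 288)) = √(23473 + 577/2) = √(47523/2) = √95046/2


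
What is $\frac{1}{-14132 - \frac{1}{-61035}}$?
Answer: $- \frac{61035}{862546619} \approx -7.0761 \cdot 10^{-5}$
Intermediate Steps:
$\frac{1}{-14132 - \frac{1}{-61035}} = \frac{1}{-14132 - - \frac{1}{61035}} = \frac{1}{-14132 + \frac{1}{61035}} = \frac{1}{- \frac{862546619}{61035}} = - \frac{61035}{862546619}$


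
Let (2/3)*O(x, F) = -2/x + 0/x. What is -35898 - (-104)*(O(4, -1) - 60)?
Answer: -42216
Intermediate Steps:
O(x, F) = -3/x (O(x, F) = 3*(-2/x + 0/x)/2 = 3*(-2/x + 0)/2 = 3*(-2/x)/2 = -3/x)
-35898 - (-104)*(O(4, -1) - 60) = -35898 - (-104)*(-3/4 - 60) = -35898 - (-104)*(-3*¼ - 60) = -35898 - (-104)*(-¾ - 60) = -35898 - (-104)*(-243)/4 = -35898 - 1*6318 = -35898 - 6318 = -42216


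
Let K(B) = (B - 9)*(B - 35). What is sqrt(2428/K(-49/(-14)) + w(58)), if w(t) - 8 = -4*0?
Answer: 2*sqrt(293678)/231 ≈ 4.6920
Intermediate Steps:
w(t) = 8 (w(t) = 8 - 4*0 = 8 + 0 = 8)
K(B) = (-35 + B)*(-9 + B) (K(B) = (-9 + B)*(-35 + B) = (-35 + B)*(-9 + B))
sqrt(2428/K(-49/(-14)) + w(58)) = sqrt(2428/(315 + (-49/(-14))**2 - (-2156)/(-14)) + 8) = sqrt(2428/(315 + (-49*(-1/14))**2 - (-2156)*(-1)/14) + 8) = sqrt(2428/(315 + (7/2)**2 - 44*7/2) + 8) = sqrt(2428/(315 + 49/4 - 154) + 8) = sqrt(2428/(693/4) + 8) = sqrt(2428*(4/693) + 8) = sqrt(9712/693 + 8) = sqrt(15256/693) = 2*sqrt(293678)/231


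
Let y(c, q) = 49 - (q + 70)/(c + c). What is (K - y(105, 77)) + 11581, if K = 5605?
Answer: 171377/10 ≈ 17138.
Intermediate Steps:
y(c, q) = 49 - (70 + q)/(2*c)
(K - y(105, 77)) + 11581 = (5605 - (-70 - 1*77 + 98*105)/(2*105)) + 11581 = (5605 - (-70 - 77 + 10290)/(2*105)) + 11581 = (5605 - 10143/(2*105)) + 11581 = (5605 - 1*483/10) + 11581 = (5605 - 483/10) + 11581 = 55567/10 + 11581 = 171377/10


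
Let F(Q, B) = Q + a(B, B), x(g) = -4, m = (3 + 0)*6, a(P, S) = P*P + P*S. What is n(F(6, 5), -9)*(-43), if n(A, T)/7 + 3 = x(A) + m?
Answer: -3311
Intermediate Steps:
a(P, S) = P² + P*S
m = 18 (m = 3*6 = 18)
F(Q, B) = Q + 2*B² (F(Q, B) = Q + B*(B + B) = Q + B*(2*B) = Q + 2*B²)
n(A, T) = 77 (n(A, T) = -21 + 7*(-4 + 18) = -21 + 7*14 = -21 + 98 = 77)
n(F(6, 5), -9)*(-43) = 77*(-43) = -3311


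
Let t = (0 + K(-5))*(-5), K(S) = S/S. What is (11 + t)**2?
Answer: 36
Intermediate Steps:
K(S) = 1
t = -5 (t = (0 + 1)*(-5) = 1*(-5) = -5)
(11 + t)**2 = (11 - 5)**2 = 6**2 = 36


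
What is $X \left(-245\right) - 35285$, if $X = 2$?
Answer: $-35775$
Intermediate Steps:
$X \left(-245\right) - 35285 = 2 \left(-245\right) - 35285 = -490 - 35285 = -35775$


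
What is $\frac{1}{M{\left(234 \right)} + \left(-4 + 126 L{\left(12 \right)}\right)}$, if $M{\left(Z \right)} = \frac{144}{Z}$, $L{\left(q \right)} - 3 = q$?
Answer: $\frac{13}{24526} \approx 0.00053005$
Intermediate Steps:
$L{\left(q \right)} = 3 + q$
$\frac{1}{M{\left(234 \right)} + \left(-4 + 126 L{\left(12 \right)}\right)} = \frac{1}{\frac{144}{234} - \left(4 - 126 \left(3 + 12\right)\right)} = \frac{1}{144 \cdot \frac{1}{234} + \left(-4 + 126 \cdot 15\right)} = \frac{1}{\frac{8}{13} + \left(-4 + 1890\right)} = \frac{1}{\frac{8}{13} + 1886} = \frac{1}{\frac{24526}{13}} = \frac{13}{24526}$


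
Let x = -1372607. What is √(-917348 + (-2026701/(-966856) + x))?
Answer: I*√535168018910951206/483428 ≈ 1513.3*I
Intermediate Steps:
√(-917348 + (-2026701/(-966856) + x)) = √(-917348 + (-2026701/(-966856) - 1372607)) = √(-917348 + (-2026701*(-1/966856) - 1372607)) = √(-917348 + (2026701/966856 - 1372607)) = √(-917348 - 1327111286891/966856) = √(-2214054704779/966856) = I*√535168018910951206/483428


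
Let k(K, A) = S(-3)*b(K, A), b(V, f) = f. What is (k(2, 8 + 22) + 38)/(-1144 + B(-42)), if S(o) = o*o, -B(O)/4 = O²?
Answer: -77/2050 ≈ -0.037561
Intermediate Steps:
B(O) = -4*O²
S(o) = o²
k(K, A) = 9*A (k(K, A) = (-3)²*A = 9*A)
(k(2, 8 + 22) + 38)/(-1144 + B(-42)) = (9*(8 + 22) + 38)/(-1144 - 4*(-42)²) = (9*30 + 38)/(-1144 - 4*1764) = (270 + 38)/(-1144 - 7056) = 308/(-8200) = 308*(-1/8200) = -77/2050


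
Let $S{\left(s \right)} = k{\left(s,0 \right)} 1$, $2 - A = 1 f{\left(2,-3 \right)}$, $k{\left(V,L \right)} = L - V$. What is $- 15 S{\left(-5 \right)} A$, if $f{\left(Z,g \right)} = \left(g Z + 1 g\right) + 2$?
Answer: $-675$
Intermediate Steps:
$f{\left(Z,g \right)} = 2 + g + Z g$ ($f{\left(Z,g \right)} = \left(Z g + g\right) + 2 = \left(g + Z g\right) + 2 = 2 + g + Z g$)
$A = 9$ ($A = 2 - 1 \left(2 - 3 + 2 \left(-3\right)\right) = 2 - 1 \left(2 - 3 - 6\right) = 2 - 1 \left(-7\right) = 2 - -7 = 2 + 7 = 9$)
$S{\left(s \right)} = - s$ ($S{\left(s \right)} = \left(0 - s\right) 1 = - s 1 = - s$)
$- 15 S{\left(-5 \right)} A = - 15 \left(\left(-1\right) \left(-5\right)\right) 9 = \left(-15\right) 5 \cdot 9 = \left(-75\right) 9 = -675$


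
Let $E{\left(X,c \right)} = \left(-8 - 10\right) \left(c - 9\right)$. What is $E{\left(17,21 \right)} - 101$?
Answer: $-317$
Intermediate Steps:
$E{\left(X,c \right)} = 162 - 18 c$ ($E{\left(X,c \right)} = - 18 \left(-9 + c\right) = 162 - 18 c$)
$E{\left(17,21 \right)} - 101 = \left(162 - 378\right) - 101 = -216 - 101 = -317$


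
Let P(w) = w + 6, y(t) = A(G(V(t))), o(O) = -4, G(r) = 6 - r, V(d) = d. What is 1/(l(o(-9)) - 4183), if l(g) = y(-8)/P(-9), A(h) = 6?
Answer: -1/4185 ≈ -0.00023895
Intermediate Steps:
y(t) = 6
P(w) = 6 + w
l(g) = -2 (l(g) = 6/(6 - 9) = 6/(-3) = 6*(-⅓) = -2)
1/(l(o(-9)) - 4183) = 1/(-2 - 4183) = 1/(-4185) = -1/4185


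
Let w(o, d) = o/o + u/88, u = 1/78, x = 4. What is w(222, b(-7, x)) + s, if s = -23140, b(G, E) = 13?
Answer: -158826095/6864 ≈ -23139.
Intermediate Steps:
u = 1/78 ≈ 0.012821
w(o, d) = 6865/6864 (w(o, d) = o/o + (1/78)/88 = 1 + (1/78)*(1/88) = 1 + 1/6864 = 6865/6864)
w(222, b(-7, x)) + s = 6865/6864 - 23140 = -158826095/6864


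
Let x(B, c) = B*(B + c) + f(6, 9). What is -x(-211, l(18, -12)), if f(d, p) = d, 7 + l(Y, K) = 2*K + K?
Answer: -53600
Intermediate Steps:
l(Y, K) = -7 + 3*K (l(Y, K) = -7 + (2*K + K) = -7 + 3*K)
x(B, c) = 6 + B*(B + c) (x(B, c) = B*(B + c) + 6 = 6 + B*(B + c))
-x(-211, l(18, -12)) = -(6 + (-211)**2 - 211*(-7 + 3*(-12))) = -(6 + 44521 - 211*(-7 - 36)) = -(6 + 44521 - 211*(-43)) = -(6 + 44521 + 9073) = -1*53600 = -53600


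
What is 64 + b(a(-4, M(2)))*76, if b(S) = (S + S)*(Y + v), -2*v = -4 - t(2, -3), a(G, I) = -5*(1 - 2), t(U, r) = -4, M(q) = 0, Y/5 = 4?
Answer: 15264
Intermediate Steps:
Y = 20 (Y = 5*4 = 20)
a(G, I) = 5 (a(G, I) = -5*(-1) = 5)
v = 0 (v = -(-4 - 1*(-4))/2 = -(-4 + 4)/2 = -1/2*0 = 0)
b(S) = 40*S (b(S) = (S + S)*(20 + 0) = (2*S)*20 = 40*S)
64 + b(a(-4, M(2)))*76 = 64 + (40*5)*76 = 64 + 200*76 = 64 + 15200 = 15264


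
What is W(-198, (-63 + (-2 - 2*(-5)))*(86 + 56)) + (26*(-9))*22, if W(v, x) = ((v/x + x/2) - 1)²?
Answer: 1922069020941/126025 ≈ 1.5251e+7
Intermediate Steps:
W(v, x) = (-1 + x/2 + v/x)² (W(v, x) = ((v/x + x*(½)) - 1)² = ((v/x + x/2) - 1)² = ((x/2 + v/x) - 1)² = (-1 + x/2 + v/x)²)
W(-198, (-63 + (-2 - 2*(-5)))*(86 + 56)) + (26*(-9))*22 = (((-63 + (-2 - 2*(-5)))*(86 + 56))² - 2*(-63 + (-2 - 2*(-5)))*(86 + 56) + 2*(-198))²/(4*((-63 + (-2 - 2*(-5)))*(86 + 56))²) + (26*(-9))*22 = (((-63 + (-2 + 10))*142)² - 2*(-63 + (-2 + 10))*142 - 396)²/(4*((-63 + (-2 + 10))*142)²) - 234*22 = (((-63 + 8)*142)² - 2*(-63 + 8)*142 - 396)²/(4*((-63 + 8)*142)²) - 5148 = ((-55*142)² - (-110)*142 - 396)²/(4*(-55*142)²) - 5148 = (¼)*((-7810)² - 2*(-7810) - 396)²/(-7810)² - 5148 = (¼)*(1/60996100)*(60996100 + 15620 - 396)² - 5148 = (¼)*(1/60996100)*61011324² - 5148 = (¼)*(1/60996100)*3722381656232976 - 5148 = 1922717797641/126025 - 5148 = 1922069020941/126025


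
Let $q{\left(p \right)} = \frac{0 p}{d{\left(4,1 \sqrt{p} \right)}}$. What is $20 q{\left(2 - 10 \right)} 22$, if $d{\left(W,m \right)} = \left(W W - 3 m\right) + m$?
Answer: $0$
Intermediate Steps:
$d{\left(W,m \right)} = W^{2} - 2 m$ ($d{\left(W,m \right)} = \left(W^{2} - 3 m\right) + m = W^{2} - 2 m$)
$q{\left(p \right)} = 0$ ($q{\left(p \right)} = \frac{0 p}{4^{2} - 2 \cdot 1 \sqrt{p}} = \frac{0}{16 - 2 \sqrt{p}} = 0$)
$20 q{\left(2 - 10 \right)} 22 = 20 \cdot 0 \cdot 22 = 0 \cdot 22 = 0$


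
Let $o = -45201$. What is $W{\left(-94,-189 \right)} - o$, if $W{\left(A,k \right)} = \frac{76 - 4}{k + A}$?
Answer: $\frac{12791811}{283} \approx 45201.0$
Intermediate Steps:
$W{\left(A,k \right)} = \frac{72}{A + k}$
$W{\left(-94,-189 \right)} - o = \frac{72}{-94 - 189} - -45201 = \frac{72}{-283} + 45201 = 72 \left(- \frac{1}{283}\right) + 45201 = - \frac{72}{283} + 45201 = \frac{12791811}{283}$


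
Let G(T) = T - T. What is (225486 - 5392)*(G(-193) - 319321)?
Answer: -70280636174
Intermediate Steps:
G(T) = 0
(225486 - 5392)*(G(-193) - 319321) = (225486 - 5392)*(0 - 319321) = 220094*(-319321) = -70280636174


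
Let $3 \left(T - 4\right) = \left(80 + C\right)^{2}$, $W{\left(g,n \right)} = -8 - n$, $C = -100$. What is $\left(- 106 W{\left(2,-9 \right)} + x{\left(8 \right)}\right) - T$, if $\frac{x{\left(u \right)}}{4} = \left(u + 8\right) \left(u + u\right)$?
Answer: $\frac{2342}{3} \approx 780.67$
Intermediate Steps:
$x{\left(u \right)} = 8 u \left(8 + u\right)$ ($x{\left(u \right)} = 4 \left(u + 8\right) \left(u + u\right) = 4 \left(8 + u\right) 2 u = 4 \cdot 2 u \left(8 + u\right) = 8 u \left(8 + u\right)$)
$T = \frac{412}{3}$ ($T = 4 + \frac{\left(80 - 100\right)^{2}}{3} = 4 + \frac{\left(-20\right)^{2}}{3} = 4 + \frac{1}{3} \cdot 400 = 4 + \frac{400}{3} = \frac{412}{3} \approx 137.33$)
$\left(- 106 W{\left(2,-9 \right)} + x{\left(8 \right)}\right) - T = \left(- 106 \left(-8 - -9\right) + 8 \cdot 8 \left(8 + 8\right)\right) - \frac{412}{3} = \left(- 106 \left(-8 + 9\right) + 8 \cdot 8 \cdot 16\right) - \frac{412}{3} = \left(\left(-106\right) 1 + 1024\right) - \frac{412}{3} = \left(-106 + 1024\right) - \frac{412}{3} = 918 - \frac{412}{3} = \frac{2342}{3}$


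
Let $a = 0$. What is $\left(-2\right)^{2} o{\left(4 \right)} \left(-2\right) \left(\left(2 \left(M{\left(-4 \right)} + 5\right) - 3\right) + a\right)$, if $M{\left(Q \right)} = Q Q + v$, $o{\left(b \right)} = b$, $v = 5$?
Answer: $-1568$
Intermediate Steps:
$M{\left(Q \right)} = 5 + Q^{2}$ ($M{\left(Q \right)} = Q Q + 5 = Q^{2} + 5 = 5 + Q^{2}$)
$\left(-2\right)^{2} o{\left(4 \right)} \left(-2\right) \left(\left(2 \left(M{\left(-4 \right)} + 5\right) - 3\right) + a\right) = \left(-2\right)^{2} \cdot 4 \left(-2\right) \left(\left(2 \left(\left(5 + \left(-4\right)^{2}\right) + 5\right) - 3\right) + 0\right) = 4 \left(- 8 \left(\left(2 \left(\left(5 + 16\right) + 5\right) - 3\right) + 0\right)\right) = 4 \left(- 8 \left(\left(2 \left(21 + 5\right) - 3\right) + 0\right)\right) = 4 \left(- 8 \left(\left(2 \cdot 26 - 3\right) + 0\right)\right) = 4 \left(- 8 \left(\left(52 - 3\right) + 0\right)\right) = 4 \left(- 8 \left(49 + 0\right)\right) = 4 \left(\left(-8\right) 49\right) = 4 \left(-392\right) = -1568$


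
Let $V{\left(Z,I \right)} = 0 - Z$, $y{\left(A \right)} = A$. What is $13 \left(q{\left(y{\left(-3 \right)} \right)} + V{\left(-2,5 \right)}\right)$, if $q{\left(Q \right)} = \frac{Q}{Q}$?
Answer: $39$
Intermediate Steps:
$q{\left(Q \right)} = 1$
$V{\left(Z,I \right)} = - Z$
$13 \left(q{\left(y{\left(-3 \right)} \right)} + V{\left(-2,5 \right)}\right) = 13 \left(1 - -2\right) = 13 \left(1 + 2\right) = 13 \cdot 3 = 39$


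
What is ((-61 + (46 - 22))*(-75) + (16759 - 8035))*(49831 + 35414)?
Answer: 980232255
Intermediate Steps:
((-61 + (46 - 22))*(-75) + (16759 - 8035))*(49831 + 35414) = ((-61 + 24)*(-75) + 8724)*85245 = (-37*(-75) + 8724)*85245 = (2775 + 8724)*85245 = 11499*85245 = 980232255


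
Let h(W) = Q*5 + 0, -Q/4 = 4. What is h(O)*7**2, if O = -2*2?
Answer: -3920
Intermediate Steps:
Q = -16 (Q = -4*4 = -16)
O = -4
h(W) = -80 (h(W) = -16*5 + 0 = -80 + 0 = -80)
h(O)*7**2 = -80*7**2 = -80*49 = -3920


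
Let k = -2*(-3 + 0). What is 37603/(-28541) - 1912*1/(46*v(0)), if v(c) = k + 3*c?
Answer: -16237205/1969329 ≈ -8.2450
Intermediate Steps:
k = 6 (k = -2*(-3) = 6)
v(c) = 6 + 3*c
37603/(-28541) - 1912*1/(46*v(0)) = 37603/(-28541) - 1912*1/(46*(6 + 3*0)) = 37603*(-1/28541) - 1912*1/(46*(6 + 0)) = -37603/28541 - 1912/(-23*6*(-2)) = -37603/28541 - 1912/((-138*(-2))) = -37603/28541 - 1912/276 = -37603/28541 - 1912*1/276 = -37603/28541 - 478/69 = -16237205/1969329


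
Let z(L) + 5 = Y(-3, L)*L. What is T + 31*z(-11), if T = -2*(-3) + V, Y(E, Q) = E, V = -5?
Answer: 869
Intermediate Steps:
T = 1 (T = -2*(-3) - 5 = 6 - 5 = 1)
z(L) = -5 - 3*L
T + 31*z(-11) = 1 + 31*(-5 - 3*(-11)) = 1 + 31*(-5 + 33) = 1 + 31*28 = 1 + 868 = 869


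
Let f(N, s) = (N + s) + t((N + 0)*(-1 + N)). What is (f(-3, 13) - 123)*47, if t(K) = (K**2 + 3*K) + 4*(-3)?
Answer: 2585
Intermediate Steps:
t(K) = -12 + K**2 + 3*K (t(K) = (K**2 + 3*K) - 12 = -12 + K**2 + 3*K)
f(N, s) = -12 + N + s + N**2*(-1 + N)**2 + 3*N*(-1 + N) (f(N, s) = (N + s) + (-12 + ((N + 0)*(-1 + N))**2 + 3*((N + 0)*(-1 + N))) = (N + s) + (-12 + (N*(-1 + N))**2 + 3*(N*(-1 + N))) = (N + s) + (-12 + N**2*(-1 + N)**2 + 3*N*(-1 + N)) = -12 + N + s + N**2*(-1 + N)**2 + 3*N*(-1 + N))
(f(-3, 13) - 123)*47 = ((-12 - 3 + 13 + (-3)**2*(-1 - 3)**2 + 3*(-3)*(-1 - 3)) - 123)*47 = ((-12 - 3 + 13 + 9*(-4)**2 + 3*(-3)*(-4)) - 123)*47 = ((-12 - 3 + 13 + 9*16 + 36) - 123)*47 = ((-12 - 3 + 13 + 144 + 36) - 123)*47 = (178 - 123)*47 = 55*47 = 2585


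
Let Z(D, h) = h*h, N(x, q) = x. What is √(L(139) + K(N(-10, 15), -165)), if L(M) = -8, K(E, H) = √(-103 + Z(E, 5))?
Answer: √(-8 + I*√78) ≈ 1.3994 + 3.1557*I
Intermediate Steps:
Z(D, h) = h²
K(E, H) = I*√78 (K(E, H) = √(-103 + 5²) = √(-103 + 25) = √(-78) = I*√78)
√(L(139) + K(N(-10, 15), -165)) = √(-8 + I*√78)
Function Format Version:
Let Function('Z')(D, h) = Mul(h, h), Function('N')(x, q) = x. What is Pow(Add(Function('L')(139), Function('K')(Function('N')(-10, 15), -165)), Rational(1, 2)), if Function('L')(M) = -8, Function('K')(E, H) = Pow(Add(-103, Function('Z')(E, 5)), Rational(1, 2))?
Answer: Pow(Add(-8, Mul(I, Pow(78, Rational(1, 2)))), Rational(1, 2)) ≈ Add(1.3994, Mul(3.1557, I))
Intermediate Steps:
Function('Z')(D, h) = Pow(h, 2)
Function('K')(E, H) = Mul(I, Pow(78, Rational(1, 2))) (Function('K')(E, H) = Pow(Add(-103, Pow(5, 2)), Rational(1, 2)) = Pow(Add(-103, 25), Rational(1, 2)) = Pow(-78, Rational(1, 2)) = Mul(I, Pow(78, Rational(1, 2))))
Pow(Add(Function('L')(139), Function('K')(Function('N')(-10, 15), -165)), Rational(1, 2)) = Pow(Add(-8, Mul(I, Pow(78, Rational(1, 2)))), Rational(1, 2))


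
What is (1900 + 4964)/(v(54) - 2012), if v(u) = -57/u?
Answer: -123552/36235 ≈ -3.4097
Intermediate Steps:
(1900 + 4964)/(v(54) - 2012) = (1900 + 4964)/(-57/54 - 2012) = 6864/(-57*1/54 - 2012) = 6864/(-19/18 - 2012) = 6864/(-36235/18) = 6864*(-18/36235) = -123552/36235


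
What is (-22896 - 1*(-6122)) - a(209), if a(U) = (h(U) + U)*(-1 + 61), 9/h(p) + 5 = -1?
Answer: -29224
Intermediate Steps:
h(p) = -3/2 (h(p) = 9/(-5 - 1) = 9/(-6) = 9*(-⅙) = -3/2)
a(U) = -90 + 60*U (a(U) = (-3/2 + U)*(-1 + 61) = (-3/2 + U)*60 = -90 + 60*U)
(-22896 - 1*(-6122)) - a(209) = (-22896 - 1*(-6122)) - (-90 + 60*209) = (-22896 + 6122) - (-90 + 12540) = -16774 - 1*12450 = -16774 - 12450 = -29224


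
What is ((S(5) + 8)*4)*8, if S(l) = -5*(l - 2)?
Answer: -224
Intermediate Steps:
S(l) = 10 - 5*l (S(l) = -5*(-2 + l) = 10 - 5*l)
((S(5) + 8)*4)*8 = (((10 - 5*5) + 8)*4)*8 = (((10 - 25) + 8)*4)*8 = ((-15 + 8)*4)*8 = -7*4*8 = -28*8 = -224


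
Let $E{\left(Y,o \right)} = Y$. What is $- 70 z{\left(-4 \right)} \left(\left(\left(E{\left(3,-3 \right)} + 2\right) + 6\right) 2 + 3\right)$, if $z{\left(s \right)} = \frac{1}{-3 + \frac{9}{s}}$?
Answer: $\frac{1000}{3} \approx 333.33$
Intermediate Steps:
$- 70 z{\left(-4 \right)} \left(\left(\left(E{\left(3,-3 \right)} + 2\right) + 6\right) 2 + 3\right) = - 70 \left(\left(-1\right) \left(-4\right) \frac{1}{-9 + 3 \left(-4\right)}\right) \left(\left(\left(3 + 2\right) + 6\right) 2 + 3\right) = - 70 \left(\left(-1\right) \left(-4\right) \frac{1}{-9 - 12}\right) \left(\left(5 + 6\right) 2 + 3\right) = - 70 \left(\left(-1\right) \left(-4\right) \frac{1}{-21}\right) \left(11 \cdot 2 + 3\right) = - 70 \left(\left(-1\right) \left(-4\right) \left(- \frac{1}{21}\right)\right) \left(22 + 3\right) = \left(-70\right) \left(- \frac{4}{21}\right) 25 = \frac{40}{3} \cdot 25 = \frac{1000}{3}$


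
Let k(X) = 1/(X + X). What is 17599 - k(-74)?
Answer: 2604653/148 ≈ 17599.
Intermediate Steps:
k(X) = 1/(2*X)
17599 - k(-74) = 17599 - 1/(2*(-74)) = 17599 - (-1)/(2*74) = 17599 - 1*(-1/148) = 17599 + 1/148 = 2604653/148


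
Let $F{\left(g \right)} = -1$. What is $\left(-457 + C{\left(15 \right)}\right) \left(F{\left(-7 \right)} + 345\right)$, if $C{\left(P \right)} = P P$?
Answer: $-79808$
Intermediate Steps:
$C{\left(P \right)} = P^{2}$
$\left(-457 + C{\left(15 \right)}\right) \left(F{\left(-7 \right)} + 345\right) = \left(-457 + 15^{2}\right) \left(-1 + 345\right) = \left(-457 + 225\right) 344 = \left(-232\right) 344 = -79808$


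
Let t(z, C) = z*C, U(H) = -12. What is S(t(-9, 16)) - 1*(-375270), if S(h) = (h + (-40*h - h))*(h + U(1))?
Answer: -523290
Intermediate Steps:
t(z, C) = C*z
S(h) = -40*h*(-12 + h) (S(h) = (h + (-40*h - h))*(h - 12) = (h - 41*h)*(-12 + h) = (-40*h)*(-12 + h) = -40*h*(-12 + h))
S(t(-9, 16)) - 1*(-375270) = 40*(16*(-9))*(12 - 16*(-9)) - 1*(-375270) = 40*(-144)*(12 - 1*(-144)) + 375270 = 40*(-144)*(12 + 144) + 375270 = 40*(-144)*156 + 375270 = -898560 + 375270 = -523290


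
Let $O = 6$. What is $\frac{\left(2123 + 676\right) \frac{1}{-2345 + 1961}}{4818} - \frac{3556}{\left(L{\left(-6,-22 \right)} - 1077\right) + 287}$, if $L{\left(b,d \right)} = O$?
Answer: $\frac{6524607}{1438976} \approx 4.5342$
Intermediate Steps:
$L{\left(b,d \right)} = 6$
$\frac{\left(2123 + 676\right) \frac{1}{-2345 + 1961}}{4818} - \frac{3556}{\left(L{\left(-6,-22 \right)} - 1077\right) + 287} = \frac{\left(2123 + 676\right) \frac{1}{-2345 + 1961}}{4818} - \frac{3556}{\left(6 - 1077\right) + 287} = \frac{2799}{-384} \cdot \frac{1}{4818} - \frac{3556}{-1071 + 287} = 2799 \left(- \frac{1}{384}\right) \frac{1}{4818} - \frac{3556}{-784} = \left(- \frac{933}{128}\right) \frac{1}{4818} - - \frac{127}{28} = - \frac{311}{205568} + \frac{127}{28} = \frac{6524607}{1438976}$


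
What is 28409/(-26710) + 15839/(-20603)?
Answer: -1008370317/550306130 ≈ -1.8324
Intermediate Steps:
28409/(-26710) + 15839/(-20603) = 28409*(-1/26710) + 15839*(-1/20603) = -28409/26710 - 15839/20603 = -1008370317/550306130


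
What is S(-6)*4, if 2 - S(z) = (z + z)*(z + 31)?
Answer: 1208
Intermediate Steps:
S(z) = 2 - 2*z*(31 + z) (S(z) = 2 - (z + z)*(z + 31) = 2 - 2*z*(31 + z))
S(-6)*4 = (2 - 62*(-6) - 2*(-6)**2)*4 = (2 + 372 - 2*36)*4 = (2 + 372 - 72)*4 = 302*4 = 1208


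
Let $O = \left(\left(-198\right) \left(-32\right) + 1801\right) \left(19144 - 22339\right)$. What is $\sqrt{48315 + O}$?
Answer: $10 i \sqrt{259494} \approx 5094.1 i$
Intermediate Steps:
$O = -25997715$ ($O = \left(6336 + 1801\right) \left(-3195\right) = 8137 \left(-3195\right) = -25997715$)
$\sqrt{48315 + O} = \sqrt{48315 - 25997715} = \sqrt{-25949400} = 10 i \sqrt{259494}$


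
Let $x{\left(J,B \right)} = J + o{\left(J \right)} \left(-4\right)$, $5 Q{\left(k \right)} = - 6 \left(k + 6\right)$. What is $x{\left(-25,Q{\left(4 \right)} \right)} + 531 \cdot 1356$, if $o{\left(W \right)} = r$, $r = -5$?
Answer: $720031$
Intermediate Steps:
$Q{\left(k \right)} = - \frac{36}{5} - \frac{6 k}{5}$ ($Q{\left(k \right)} = \frac{\left(-6\right) \left(k + 6\right)}{5} = \frac{\left(-6\right) \left(6 + k\right)}{5} = \frac{-36 - 6 k}{5} = - \frac{36}{5} - \frac{6 k}{5}$)
$o{\left(W \right)} = -5$
$x{\left(J,B \right)} = 20 + J$ ($x{\left(J,B \right)} = J - -20 = J + 20 = 20 + J$)
$x{\left(-25,Q{\left(4 \right)} \right)} + 531 \cdot 1356 = \left(20 - 25\right) + 531 \cdot 1356 = -5 + 720036 = 720031$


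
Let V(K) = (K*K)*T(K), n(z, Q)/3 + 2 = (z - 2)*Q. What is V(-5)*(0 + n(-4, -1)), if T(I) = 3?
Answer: 900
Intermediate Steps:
n(z, Q) = -6 + 3*Q*(-2 + z) (n(z, Q) = -6 + 3*((z - 2)*Q) = -6 + 3*((-2 + z)*Q) = -6 + 3*(Q*(-2 + z)) = -6 + 3*Q*(-2 + z))
V(K) = 3*K² (V(K) = (K*K)*3 = K²*3 = 3*K²)
V(-5)*(0 + n(-4, -1)) = (3*(-5)²)*(0 + (-6 - 6*(-1) + 3*(-1)*(-4))) = (3*25)*(0 + (-6 + 6 + 12)) = 75*(0 + 12) = 75*12 = 900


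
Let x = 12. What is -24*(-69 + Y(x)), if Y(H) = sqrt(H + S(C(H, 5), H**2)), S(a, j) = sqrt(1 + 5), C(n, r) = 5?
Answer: 1656 - 24*sqrt(12 + sqrt(6)) ≈ 1564.8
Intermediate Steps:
S(a, j) = sqrt(6)
Y(H) = sqrt(H + sqrt(6))
-24*(-69 + Y(x)) = -24*(-69 + sqrt(12 + sqrt(6))) = 1656 - 24*sqrt(12 + sqrt(6))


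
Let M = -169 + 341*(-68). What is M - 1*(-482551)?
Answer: 459194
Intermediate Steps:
M = -23357 (M = -169 - 23188 = -23357)
M - 1*(-482551) = -23357 - 1*(-482551) = -23357 + 482551 = 459194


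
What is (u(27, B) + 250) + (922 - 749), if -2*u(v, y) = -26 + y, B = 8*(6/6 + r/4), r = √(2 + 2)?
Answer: 430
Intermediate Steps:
r = 2 (r = √4 = 2)
B = 12 (B = 8*(6/6 + 2/4) = 8*(6*(⅙) + 2*(¼)) = 8*(1 + ½) = 8*(3/2) = 12)
u(v, y) = 13 - y/2 (u(v, y) = -(-26 + y)/2 = 13 - y/2)
(u(27, B) + 250) + (922 - 749) = ((13 - ½*12) + 250) + (922 - 749) = ((13 - 6) + 250) + 173 = (7 + 250) + 173 = 257 + 173 = 430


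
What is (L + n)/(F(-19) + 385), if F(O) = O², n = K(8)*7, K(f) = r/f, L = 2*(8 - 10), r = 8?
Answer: 3/746 ≈ 0.0040215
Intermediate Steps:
L = -4 (L = 2*(-2) = -4)
K(f) = 8/f
n = 7 (n = (8/8)*7 = (8*(⅛))*7 = 1*7 = 7)
(L + n)/(F(-19) + 385) = (-4 + 7)/((-19)² + 385) = 3/(361 + 385) = 3/746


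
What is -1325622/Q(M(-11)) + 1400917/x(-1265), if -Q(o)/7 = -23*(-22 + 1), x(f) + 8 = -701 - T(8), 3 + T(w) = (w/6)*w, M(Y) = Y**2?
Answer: -3786471277/2423050 ≈ -1562.7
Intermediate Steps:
T(w) = -3 + w**2/6 (T(w) = -3 + (w/6)*w = -3 + w**2/6)
x(f) = -2150/3 (x(f) = -8 + (-701 - (-3 + (1/6)*8**2)) = -8 + (-701 - (-3 + (1/6)*64)) = -8 + (-701 - (-3 + 32/3)) = -8 + (-701 - 1*23/3) = -8 + (-701 - 23/3) = -8 - 2126/3 = -2150/3)
Q(o) = -3381 (Q(o) = -(-161)*(-22 + 1) = -(-161)*(-21) = -7*483 = -3381)
-1325622/Q(M(-11)) + 1400917/x(-1265) = -1325622/(-3381) + 1400917/(-2150/3) = -1325622*(-1/3381) + 1400917*(-3/2150) = 441874/1127 - 4202751/2150 = -3786471277/2423050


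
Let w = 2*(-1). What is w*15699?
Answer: -31398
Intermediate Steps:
w = -2
w*15699 = -2*15699 = -31398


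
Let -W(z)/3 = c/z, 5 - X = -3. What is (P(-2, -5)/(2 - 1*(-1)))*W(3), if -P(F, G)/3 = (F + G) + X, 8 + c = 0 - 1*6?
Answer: -14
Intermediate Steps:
X = 8 (X = 5 - 1*(-3) = 5 + 3 = 8)
c = -14 (c = -8 + (0 - 1*6) = -8 + (0 - 6) = -8 - 6 = -14)
P(F, G) = -24 - 3*F - 3*G (P(F, G) = -3*((F + G) + 8) = -3*(8 + F + G) = -24 - 3*F - 3*G)
W(z) = 42/z (W(z) = -(-42)/z = 42/z)
(P(-2, -5)/(2 - 1*(-1)))*W(3) = ((-24 - 3*(-2) - 3*(-5))/(2 - 1*(-1)))*(42/3) = ((-24 + 6 + 15)/(2 + 1))*(42*(1/3)) = (-3/3)*14 = ((1/3)*(-3))*14 = -1*14 = -14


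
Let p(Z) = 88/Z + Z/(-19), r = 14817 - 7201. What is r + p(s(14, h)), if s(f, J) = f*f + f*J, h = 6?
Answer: 5055049/665 ≈ 7601.6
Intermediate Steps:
r = 7616
s(f, J) = f² + J*f
p(Z) = 88/Z - Z/19 (p(Z) = 88/Z + Z*(-1/19) = 88/Z - Z/19)
r + p(s(14, h)) = 7616 + (88/((14*(6 + 14))) - 14*(6 + 14)/19) = 7616 + (88/((14*20)) - 14*20/19) = 7616 + (88/280 - 1/19*280) = 7616 + (88*(1/280) - 280/19) = 7616 + (11/35 - 280/19) = 7616 - 9591/665 = 5055049/665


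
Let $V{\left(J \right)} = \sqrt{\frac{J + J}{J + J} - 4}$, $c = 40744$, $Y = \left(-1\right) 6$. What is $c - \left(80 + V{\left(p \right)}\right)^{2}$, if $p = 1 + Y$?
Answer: $34347 - 160 i \sqrt{3} \approx 34347.0 - 277.13 i$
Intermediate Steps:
$Y = -6$
$p = -5$ ($p = 1 - 6 = -5$)
$V{\left(J \right)} = i \sqrt{3}$ ($V{\left(J \right)} = \sqrt{\frac{2 J}{2 J} - 4} = \sqrt{2 J \frac{1}{2 J} - 4} = \sqrt{1 - 4} = \sqrt{-3} = i \sqrt{3}$)
$c - \left(80 + V{\left(p \right)}\right)^{2} = 40744 - \left(80 + i \sqrt{3}\right)^{2}$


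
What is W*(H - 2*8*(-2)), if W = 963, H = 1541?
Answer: 1514799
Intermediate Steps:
W*(H - 2*8*(-2)) = 963*(1541 - 2*8*(-2)) = 963*(1541 - 16*(-2)) = 963*(1541 + 32) = 963*1573 = 1514799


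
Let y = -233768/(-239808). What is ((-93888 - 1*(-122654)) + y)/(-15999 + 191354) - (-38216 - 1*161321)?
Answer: 1048855425913597/5256441480 ≈ 1.9954e+5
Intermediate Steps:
y = 29221/29976 (y = -233768*(-1/239808) = 29221/29976 ≈ 0.97481)
((-93888 - 1*(-122654)) + y)/(-15999 + 191354) - (-38216 - 1*161321) = ((-93888 - 1*(-122654)) + 29221/29976)/(-15999 + 191354) - (-38216 - 1*161321) = ((-93888 + 122654) + 29221/29976)/175355 - (-38216 - 161321) = (28766 + 29221/29976)*(1/175355) - 1*(-199537) = (862318837/29976)*(1/175355) + 199537 = 862318837/5256441480 + 199537 = 1048855425913597/5256441480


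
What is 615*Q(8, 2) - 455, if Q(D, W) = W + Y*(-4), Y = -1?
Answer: 3235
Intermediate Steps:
Q(D, W) = 4 + W (Q(D, W) = W - 1*(-4) = W + 4 = 4 + W)
615*Q(8, 2) - 455 = 615*(4 + 2) - 455 = 615*6 - 455 = 3690 - 455 = 3235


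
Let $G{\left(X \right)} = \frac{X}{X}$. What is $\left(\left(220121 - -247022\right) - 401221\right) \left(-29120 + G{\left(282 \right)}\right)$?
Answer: $-1919582718$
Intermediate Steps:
$G{\left(X \right)} = 1$
$\left(\left(220121 - -247022\right) - 401221\right) \left(-29120 + G{\left(282 \right)}\right) = \left(\left(220121 - -247022\right) - 401221\right) \left(-29120 + 1\right) = \left(\left(220121 + 247022\right) - 401221\right) \left(-29119\right) = \left(467143 - 401221\right) \left(-29119\right) = 65922 \left(-29119\right) = -1919582718$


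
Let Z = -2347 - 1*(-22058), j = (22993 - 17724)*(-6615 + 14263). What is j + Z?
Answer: 40317023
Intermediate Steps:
j = 40297312 (j = 5269*7648 = 40297312)
Z = 19711 (Z = -2347 + 22058 = 19711)
j + Z = 40297312 + 19711 = 40317023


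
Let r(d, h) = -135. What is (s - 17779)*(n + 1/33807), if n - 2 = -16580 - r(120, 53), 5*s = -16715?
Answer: 199008083000/573 ≈ 3.4731e+8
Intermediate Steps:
s = -3343 (s = (⅕)*(-16715) = -3343)
n = -16443 (n = 2 + (-16580 - 1*(-135)) = 2 + (-16580 + 135) = 2 - 16445 = -16443)
(s - 17779)*(n + 1/33807) = (-3343 - 17779)*(-16443 + 1/33807) = -21122*(-16443 + 1/33807) = -21122*(-555888500/33807) = 199008083000/573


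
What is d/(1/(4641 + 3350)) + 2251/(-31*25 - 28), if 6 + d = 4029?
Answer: 25814675528/803 ≈ 3.2148e+7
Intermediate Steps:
d = 4023 (d = -6 + 4029 = 4023)
d/(1/(4641 + 3350)) + 2251/(-31*25 - 28) = 4023/(1/(4641 + 3350)) + 2251/(-31*25 - 28) = 4023/(1/7991) + 2251/(-775 - 28) = 4023/(1/7991) + 2251/(-803) = 4023*7991 + 2251*(-1/803) = 32147793 - 2251/803 = 25814675528/803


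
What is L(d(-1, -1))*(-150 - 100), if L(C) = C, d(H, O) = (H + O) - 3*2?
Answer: 2000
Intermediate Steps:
d(H, O) = -6 + H + O (d(H, O) = (H + O) - 6 = -6 + H + O)
L(d(-1, -1))*(-150 - 100) = (-6 - 1 - 1)*(-150 - 100) = -8*(-250) = 2000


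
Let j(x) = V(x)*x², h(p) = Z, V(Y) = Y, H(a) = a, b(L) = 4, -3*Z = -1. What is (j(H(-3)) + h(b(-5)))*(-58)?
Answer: 4640/3 ≈ 1546.7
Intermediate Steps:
Z = ⅓ (Z = -⅓*(-1) = ⅓ ≈ 0.33333)
h(p) = ⅓
j(x) = x³ (j(x) = x*x² = x³)
(j(H(-3)) + h(b(-5)))*(-58) = ((-3)³ + ⅓)*(-58) = (-27 + ⅓)*(-58) = -80/3*(-58) = 4640/3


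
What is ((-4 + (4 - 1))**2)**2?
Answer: 1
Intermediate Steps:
((-4 + (4 - 1))**2)**2 = ((-4 + 3)**2)**2 = ((-1)**2)**2 = 1**2 = 1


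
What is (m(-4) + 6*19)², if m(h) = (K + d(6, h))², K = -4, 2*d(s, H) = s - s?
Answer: 16900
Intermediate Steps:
d(s, H) = 0 (d(s, H) = (s - s)/2 = (½)*0 = 0)
m(h) = 16 (m(h) = (-4 + 0)² = (-4)² = 16)
(m(-4) + 6*19)² = (16 + 6*19)² = (16 + 114)² = 130² = 16900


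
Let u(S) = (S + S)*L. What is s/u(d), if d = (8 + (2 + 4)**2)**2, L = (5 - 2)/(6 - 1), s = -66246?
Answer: -55205/1936 ≈ -28.515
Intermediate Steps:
L = 3/5 ≈ 0.60000
d = 1936 (d = (8 + 6**2)**2 = (8 + 36)**2 = 44**2 = 1936)
u(S) = 6*S/5 (u(S) = (S + S)*(3/5) = (2*S)*(3/5) = 6*S/5)
s/u(d) = -66246/((6/5)*1936) = -66246/11616/5 = -66246*5/11616 = -55205/1936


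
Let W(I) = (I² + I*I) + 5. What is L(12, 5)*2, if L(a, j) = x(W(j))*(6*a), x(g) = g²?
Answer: 435600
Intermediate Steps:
W(I) = 5 + 2*I² (W(I) = (I² + I²) + 5 = 2*I² + 5 = 5 + 2*I²)
L(a, j) = 6*a*(5 + 2*j²)² (L(a, j) = (5 + 2*j²)²*(6*a) = 6*a*(5 + 2*j²)²)
L(12, 5)*2 = (6*12*(5 + 2*5²)²)*2 = (6*12*(5 + 2*25)²)*2 = (6*12*(5 + 50)²)*2 = (6*12*55²)*2 = (6*12*3025)*2 = 217800*2 = 435600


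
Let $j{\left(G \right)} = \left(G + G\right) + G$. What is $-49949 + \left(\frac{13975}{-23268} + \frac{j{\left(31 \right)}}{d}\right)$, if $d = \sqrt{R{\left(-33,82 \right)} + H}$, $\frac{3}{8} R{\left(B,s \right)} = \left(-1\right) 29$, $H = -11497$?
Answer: $- \frac{1162227307}{23268} - \frac{93 i \sqrt{104169}}{34723} \approx -49950.0 - 0.86444 i$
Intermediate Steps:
$j{\left(G \right)} = 3 G$ ($j{\left(G \right)} = 2 G + G = 3 G$)
$R{\left(B,s \right)} = - \frac{232}{3}$ ($R{\left(B,s \right)} = \frac{8 \left(\left(-1\right) 29\right)}{3} = \frac{8}{3} \left(-29\right) = - \frac{232}{3}$)
$d = \frac{i \sqrt{104169}}{3}$ ($d = \sqrt{- \frac{232}{3} - 11497} = \sqrt{- \frac{34723}{3}} = \frac{i \sqrt{104169}}{3} \approx 107.58 i$)
$-49949 + \left(\frac{13975}{-23268} + \frac{j{\left(31 \right)}}{d}\right) = -49949 + \left(\frac{13975}{-23268} + \frac{3 \cdot 31}{\frac{1}{3} i \sqrt{104169}}\right) = -49949 + \left(13975 \left(- \frac{1}{23268}\right) + 93 \left(- \frac{i \sqrt{104169}}{34723}\right)\right) = -49949 - \left(\frac{13975}{23268} + \frac{93 i \sqrt{104169}}{34723}\right) = - \frac{1162227307}{23268} - \frac{93 i \sqrt{104169}}{34723}$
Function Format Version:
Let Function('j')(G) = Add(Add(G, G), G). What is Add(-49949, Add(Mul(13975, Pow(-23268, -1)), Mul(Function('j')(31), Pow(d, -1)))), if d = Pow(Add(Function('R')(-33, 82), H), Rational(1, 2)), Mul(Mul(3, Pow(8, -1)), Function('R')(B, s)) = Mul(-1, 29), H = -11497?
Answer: Add(Rational(-1162227307, 23268), Mul(Rational(-93, 34723), I, Pow(104169, Rational(1, 2)))) ≈ Add(-49950., Mul(-0.86444, I))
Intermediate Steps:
Function('j')(G) = Mul(3, G) (Function('j')(G) = Add(Mul(2, G), G) = Mul(3, G))
Function('R')(B, s) = Rational(-232, 3) (Function('R')(B, s) = Mul(Rational(8, 3), Mul(-1, 29)) = Mul(Rational(8, 3), -29) = Rational(-232, 3))
d = Mul(Rational(1, 3), I, Pow(104169, Rational(1, 2))) (d = Pow(Add(Rational(-232, 3), -11497), Rational(1, 2)) = Pow(Rational(-34723, 3), Rational(1, 2)) = Mul(Rational(1, 3), I, Pow(104169, Rational(1, 2))) ≈ Mul(107.58, I))
Add(-49949, Add(Mul(13975, Pow(-23268, -1)), Mul(Function('j')(31), Pow(d, -1)))) = Add(-49949, Add(Mul(13975, Pow(-23268, -1)), Mul(Mul(3, 31), Pow(Mul(Rational(1, 3), I, Pow(104169, Rational(1, 2))), -1)))) = Add(-49949, Add(Mul(13975, Rational(-1, 23268)), Mul(93, Mul(Rational(-1, 34723), I, Pow(104169, Rational(1, 2)))))) = Add(-49949, Add(Rational(-13975, 23268), Mul(Rational(-93, 34723), I, Pow(104169, Rational(1, 2))))) = Add(Rational(-1162227307, 23268), Mul(Rational(-93, 34723), I, Pow(104169, Rational(1, 2))))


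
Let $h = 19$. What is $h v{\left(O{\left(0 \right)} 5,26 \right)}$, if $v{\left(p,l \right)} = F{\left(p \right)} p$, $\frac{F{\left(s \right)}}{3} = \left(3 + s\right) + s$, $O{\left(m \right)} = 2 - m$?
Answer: $13110$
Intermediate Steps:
$F{\left(s \right)} = 9 + 6 s$ ($F{\left(s \right)} = 3 \left(\left(3 + s\right) + s\right) = 3 \left(3 + 2 s\right) = 9 + 6 s$)
$v{\left(p,l \right)} = p \left(9 + 6 p\right)$ ($v{\left(p,l \right)} = \left(9 + 6 p\right) p = p \left(9 + 6 p\right)$)
$h v{\left(O{\left(0 \right)} 5,26 \right)} = 19 \cdot 3 \left(2 - 0\right) 5 \left(3 + 2 \left(2 - 0\right) 5\right) = 19 \cdot 3 \left(2 + 0\right) 5 \left(3 + 2 \left(2 + 0\right) 5\right) = 19 \cdot 3 \cdot 2 \cdot 5 \left(3 + 2 \cdot 2 \cdot 5\right) = 19 \cdot 3 \cdot 10 \left(3 + 2 \cdot 10\right) = 19 \cdot 3 \cdot 10 \left(3 + 20\right) = 19 \cdot 3 \cdot 10 \cdot 23 = 19 \cdot 690 = 13110$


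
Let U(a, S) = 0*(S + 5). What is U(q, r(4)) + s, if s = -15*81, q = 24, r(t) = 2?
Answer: -1215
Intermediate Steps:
U(a, S) = 0 (U(a, S) = 0*(5 + S) = 0)
s = -1215
U(q, r(4)) + s = 0 - 1215 = -1215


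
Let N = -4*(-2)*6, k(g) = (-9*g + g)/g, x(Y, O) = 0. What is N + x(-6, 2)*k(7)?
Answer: 48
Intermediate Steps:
k(g) = -8 (k(g) = (-8*g)/g = -8)
N = 48 (N = 8*6 = 48)
N + x(-6, 2)*k(7) = 48 + 0*(-8) = 48 + 0 = 48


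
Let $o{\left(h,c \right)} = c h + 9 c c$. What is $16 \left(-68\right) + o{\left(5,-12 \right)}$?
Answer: $148$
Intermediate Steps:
$o{\left(h,c \right)} = 9 c^{2} + c h$ ($o{\left(h,c \right)} = c h + 9 c^{2} = 9 c^{2} + c h$)
$16 \left(-68\right) + o{\left(5,-12 \right)} = 16 \left(-68\right) - 12 \left(5 + 9 \left(-12\right)\right) = -1088 - 12 \left(5 - 108\right) = -1088 - -1236 = -1088 + 1236 = 148$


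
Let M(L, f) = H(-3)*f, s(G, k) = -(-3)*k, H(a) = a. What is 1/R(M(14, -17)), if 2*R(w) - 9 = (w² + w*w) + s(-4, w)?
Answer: 1/2682 ≈ 0.00037286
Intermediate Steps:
s(G, k) = 3*k
M(L, f) = -3*f
R(w) = 9/2 + w² + 3*w/2 (R(w) = 9/2 + ((w² + w*w) + 3*w)/2 = 9/2 + ((w² + w²) + 3*w)/2 = 9/2 + (2*w² + 3*w)/2 = 9/2 + (w² + 3*w/2) = 9/2 + w² + 3*w/2)
1/R(M(14, -17)) = 1/(9/2 + (-3*(-17))² + 3*(-3*(-17))/2) = 1/(9/2 + 51² + (3/2)*51) = 1/(9/2 + 2601 + 153/2) = 1/2682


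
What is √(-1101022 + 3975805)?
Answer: √2874783 ≈ 1695.5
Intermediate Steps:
√(-1101022 + 3975805) = √2874783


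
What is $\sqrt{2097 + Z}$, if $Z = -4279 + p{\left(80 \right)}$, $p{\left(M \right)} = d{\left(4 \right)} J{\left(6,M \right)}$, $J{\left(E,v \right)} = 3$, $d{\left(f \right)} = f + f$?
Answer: $i \sqrt{2158} \approx 46.454 i$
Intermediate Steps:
$d{\left(f \right)} = 2 f$
$p{\left(M \right)} = 24$ ($p{\left(M \right)} = 2 \cdot 4 \cdot 3 = 8 \cdot 3 = 24$)
$Z = -4255$ ($Z = -4279 + 24 = -4255$)
$\sqrt{2097 + Z} = \sqrt{2097 - 4255} = \sqrt{-2158} = i \sqrt{2158}$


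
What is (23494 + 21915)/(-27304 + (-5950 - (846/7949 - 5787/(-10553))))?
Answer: -3809170155973/2789593222139 ≈ -1.3655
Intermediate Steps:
(23494 + 21915)/(-27304 + (-5950 - (846/7949 - 5787/(-10553)))) = 45409/(-27304 + (-5950 - (846*(1/7949) - 5787*(-1/10553)))) = 45409/(-27304 + (-5950 - (846/7949 + 5787/10553))) = 45409/(-27304 + (-5950 - 1*54928701/83885797)) = 45409/(-27304 + (-5950 - 54928701/83885797)) = 45409/(-27304 - 499175420851/83885797) = 45409/(-2789593222139/83885797) = 45409*(-83885797/2789593222139) = -3809170155973/2789593222139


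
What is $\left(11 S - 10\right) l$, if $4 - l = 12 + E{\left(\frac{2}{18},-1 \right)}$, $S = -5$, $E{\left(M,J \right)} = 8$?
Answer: $1040$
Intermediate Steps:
$l = -16$ ($l = 4 - \left(12 + 8\right) = 4 - 20 = -16$)
$\left(11 S - 10\right) l = \left(11 \left(-5\right) - 10\right) \left(-16\right) = \left(-55 - 10\right) \left(-16\right) = \left(-65\right) \left(-16\right) = 1040$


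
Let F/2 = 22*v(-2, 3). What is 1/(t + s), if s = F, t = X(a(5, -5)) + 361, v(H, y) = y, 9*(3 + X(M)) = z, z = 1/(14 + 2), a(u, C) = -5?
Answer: 144/70561 ≈ 0.0020408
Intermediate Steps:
z = 1/16 ≈ 0.062500
X(M) = -431/144 (X(M) = -3 + (⅑)*(1/16) = -3 + 1/144 = -431/144)
t = 51553/144 (t = -431/144 + 361 = 51553/144 ≈ 358.01)
F = 132 (F = 2*(22*3) = 2*66 = 132)
s = 132
1/(t + s) = 1/(51553/144 + 132) = 1/(70561/144) = 144/70561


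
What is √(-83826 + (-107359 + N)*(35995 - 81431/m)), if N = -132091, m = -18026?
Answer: I*√700252206219934519/9013 ≈ 92845.0*I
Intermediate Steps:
√(-83826 + (-107359 + N)*(35995 - 81431/m)) = √(-83826 + (-107359 - 132091)*(35995 - 81431/(-18026))) = √(-83826 - 239450*(35995 - 81431*(-1/18026))) = √(-83826 - 239450*(35995 + 81431/18026)) = √(-83826 - 239450*648927301/18026) = √(-83826 - 77692821112225/9013) = √(-77693576635963/9013) = I*√700252206219934519/9013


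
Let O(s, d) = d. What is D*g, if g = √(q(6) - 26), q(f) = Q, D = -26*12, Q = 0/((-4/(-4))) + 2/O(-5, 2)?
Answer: -1560*I ≈ -1560.0*I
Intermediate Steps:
Q = 1 (Q = 0/((-4/(-4))) + 2/2 = 0/((-4*(-¼))) + 2*(½) = 0/1 + 1 = 0*1 + 1 = 0 + 1 = 1)
D = -312
q(f) = 1
g = 5*I (g = √(1 - 26) = √(-25) = 5*I ≈ 5.0*I)
D*g = -1560*I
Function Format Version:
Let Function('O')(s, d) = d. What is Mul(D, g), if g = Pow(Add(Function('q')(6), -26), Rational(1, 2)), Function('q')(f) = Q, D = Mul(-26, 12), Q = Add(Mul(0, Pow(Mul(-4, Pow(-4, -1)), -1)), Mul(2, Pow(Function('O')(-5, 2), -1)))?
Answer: Mul(-1560, I) ≈ Mul(-1560.0, I)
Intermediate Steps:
Q = 1 (Q = Add(Mul(0, Pow(Mul(-4, Pow(-4, -1)), -1)), Mul(2, Pow(2, -1))) = Add(Mul(0, Pow(Mul(-4, Rational(-1, 4)), -1)), Mul(2, Rational(1, 2))) = Add(Mul(0, Pow(1, -1)), 1) = Add(Mul(0, 1), 1) = Add(0, 1) = 1)
D = -312
Function('q')(f) = 1
g = Mul(5, I) (g = Pow(Add(1, -26), Rational(1, 2)) = Pow(-25, Rational(1, 2)) = Mul(5, I) ≈ Mul(5.0000, I))
Mul(D, g) = Mul(-312, Mul(5, I)) = Mul(-1560, I)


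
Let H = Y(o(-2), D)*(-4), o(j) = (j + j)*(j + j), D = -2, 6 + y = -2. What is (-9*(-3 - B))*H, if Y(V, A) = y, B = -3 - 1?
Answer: -288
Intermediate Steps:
B = -4
y = -8 (y = -6 - 2 = -8)
o(j) = 4*j² (o(j) = (2*j)*(2*j) = 4*j²)
Y(V, A) = -8
H = 32 (H = -8*(-4) = 32)
(-9*(-3 - B))*H = -9*(-3 - 1*(-4))*32 = -9*(-3 + 4)*32 = -9*1*32 = -9*32 = -288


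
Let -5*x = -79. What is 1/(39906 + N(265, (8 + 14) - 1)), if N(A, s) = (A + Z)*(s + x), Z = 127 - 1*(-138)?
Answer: 1/59410 ≈ 1.6832e-5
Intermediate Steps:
Z = 265 (Z = 127 + 138 = 265)
x = 79/5 (x = -1/5*(-79) = 79/5 ≈ 15.800)
N(A, s) = (265 + A)*(79/5 + s) (N(A, s) = (A + 265)*(s + 79/5) = (265 + A)*(79/5 + s))
1/(39906 + N(265, (8 + 14) - 1)) = 1/(39906 + (4187 + 265*((8 + 14) - 1) + (79/5)*265 + 265*((8 + 14) - 1))) = 1/(39906 + (4187 + 265*(22 - 1) + 4187 + 265*(22 - 1))) = 1/(39906 + (4187 + 265*21 + 4187 + 265*21)) = 1/(39906 + (4187 + 5565 + 4187 + 5565)) = 1/(39906 + 19504) = 1/59410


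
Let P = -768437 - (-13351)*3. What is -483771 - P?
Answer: 244613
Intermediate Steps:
P = -728384 (P = -768437 - 1*(-40053) = -768437 + 40053 = -728384)
-483771 - P = -483771 - 1*(-728384) = -483771 + 728384 = 244613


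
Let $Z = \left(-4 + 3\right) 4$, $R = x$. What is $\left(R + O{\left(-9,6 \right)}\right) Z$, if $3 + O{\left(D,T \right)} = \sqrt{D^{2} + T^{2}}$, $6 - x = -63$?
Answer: $-264 - 12 \sqrt{13} \approx -307.27$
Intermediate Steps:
$x = 69$ ($x = 6 - -63 = 6 + 63 = 69$)
$R = 69$
$O{\left(D,T \right)} = -3 + \sqrt{D^{2} + T^{2}}$
$Z = -4$ ($Z = \left(-1\right) 4 = -4$)
$\left(R + O{\left(-9,6 \right)}\right) Z = \left(69 - \left(3 - \sqrt{\left(-9\right)^{2} + 6^{2}}\right)\right) \left(-4\right) = \left(69 - \left(3 - \sqrt{81 + 36}\right)\right) \left(-4\right) = \left(69 - \left(3 - \sqrt{117}\right)\right) \left(-4\right) = \left(69 - \left(3 - 3 \sqrt{13}\right)\right) \left(-4\right) = \left(66 + 3 \sqrt{13}\right) \left(-4\right) = -264 - 12 \sqrt{13}$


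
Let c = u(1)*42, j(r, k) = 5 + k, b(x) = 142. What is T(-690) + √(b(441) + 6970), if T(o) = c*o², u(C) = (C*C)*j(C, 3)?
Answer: 159969600 + 2*√1778 ≈ 1.5997e+8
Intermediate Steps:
u(C) = 8*C² (u(C) = (C*C)*(5 + 3) = C²*8 = 8*C²)
c = 336 (c = (8*1²)*42 = (8*1)*42 = 8*42 = 336)
T(o) = 336*o²
T(-690) + √(b(441) + 6970) = 336*(-690)² + √(142 + 6970) = 336*476100 + √7112 = 159969600 + 2*√1778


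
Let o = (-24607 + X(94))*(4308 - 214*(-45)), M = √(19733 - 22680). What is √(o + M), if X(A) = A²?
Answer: √(-219816198 + I*√2947) ≈ 0.e-3 + 14826.0*I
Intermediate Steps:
M = I*√2947 (M = √(-2947) = I*√2947 ≈ 54.286*I)
o = -219816198 (o = (-24607 + 94²)*(4308 - 214*(-45)) = (-24607 + 8836)*(4308 + 9630) = -15771*13938 = -219816198)
√(o + M) = √(-219816198 + I*√2947)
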